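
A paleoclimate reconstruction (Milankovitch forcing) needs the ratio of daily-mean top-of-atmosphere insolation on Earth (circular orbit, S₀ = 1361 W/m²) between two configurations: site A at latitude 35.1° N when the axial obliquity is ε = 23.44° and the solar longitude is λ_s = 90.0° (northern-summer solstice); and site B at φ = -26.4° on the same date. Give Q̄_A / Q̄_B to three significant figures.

Q̄_A / Q̄_B ≈ 2.03

— Configuration A (φ=+35.1°):
Solar declination: sin δ = sin ε · sin λ_s = sin 23.44° × sin 90.0° = 0.39779, so δ = +23.440°.
cos H₀ = −tan(+35.1°) tan(+23.440°) = -0.3047, H₀ = 1.8804 rad.
Bracket: H₀ sin φ sin δ + cos φ cos δ sin H₀ = 1.8804×0.57501×0.39779 + 0.81815×0.91748×0.95244 = 0.430110 + 0.714936 = 1.145046.
Q̄ = (S₀/π) × [bracket] = (1361/π) × 1.145046 = 496.06 W/m².
— Configuration B (φ=-26.4°):
cos H₀ = −tan(-26.4°) tan(+23.440°) = 0.2152, H₀ = 1.3539 rad.
Bracket: H₀ sin φ sin δ + cos φ cos δ sin H₀ = 1.3539×-0.44464×0.39779 + 0.89571×0.91748×0.97656 = -0.239469 + 0.802533 = 0.563064.
Q̄ = (S₀/π) × [bracket] = (1361/π) × 0.563064 = 243.93 W/m².
Ratio Q̄_A / Q̄_B = 496.06 / 243.93 = 2.034.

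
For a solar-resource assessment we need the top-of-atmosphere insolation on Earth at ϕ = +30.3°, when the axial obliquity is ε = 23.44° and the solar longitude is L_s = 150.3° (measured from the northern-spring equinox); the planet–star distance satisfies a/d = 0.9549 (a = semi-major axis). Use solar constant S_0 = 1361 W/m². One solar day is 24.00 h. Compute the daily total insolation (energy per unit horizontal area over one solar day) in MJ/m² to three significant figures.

34.4 MJ/m²

Solar declination: sin δ = sin ε · sin L_s = sin 23.44° × sin 150.3° = 0.19709, so δ = +11.367°.
cos h₀ = −tan(+30.3°) tan(+11.367°) = -0.1175, h₀ = 1.6885 rad.
Bracket: h₀ sin ϕ sin δ + cos ϕ cos δ sin h₀ = 1.6885×0.50453×0.19709 + 0.86340×0.98039×0.99308 = 0.167901 + 0.840611 = 1.008512.
Inverse-square distance factor (a/d)² = 0.9549² = 0.911834.
Q̄ = (S_0/π) × 0.911834 × [bracket] = (1361/π) × 0.911834 × 1.008512 = 398.39 W/m².
Daily total = Q̄ × 24.00 h × 3600 s/h = 398.39 × 24.00 × 3600 / 10⁶ = 34.42 MJ/m².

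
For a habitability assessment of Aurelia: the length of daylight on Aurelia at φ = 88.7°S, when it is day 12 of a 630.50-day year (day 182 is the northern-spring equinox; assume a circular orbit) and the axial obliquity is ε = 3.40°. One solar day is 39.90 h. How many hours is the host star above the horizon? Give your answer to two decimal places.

39.90 h

Solar longitude: λ_s = 360° × (12 − 182)/630.50 = -97.066°, i.e. -97.066° + 360° = 262.934°.
sin δ = sin 3.40° × sin 262.934° = -0.05886, so δ = -3.374°.
Sunrise equation: cos H₀ = −tan φ · tan δ = -2.5981 ≤ −1, so the host star never sets (polar day) and H₀ = π.
Daylight = 2H₀/(2π) × 39.90 h = (3.1416/π) × 39.90 = 39.90 h.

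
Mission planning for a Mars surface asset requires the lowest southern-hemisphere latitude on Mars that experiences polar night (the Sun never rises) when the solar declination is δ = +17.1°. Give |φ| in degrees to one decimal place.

|φ| = 72.9°

Polar night requires cos H₀ = −tan φ tan δ ≥ 1, i.e. tan φ tan δ ≤ −1.
The boundary is |tan φ| · |tan δ| = 1, so |φ| = 90° − |δ| = 90° − 17.1° = 72.9° in the southern hemisphere.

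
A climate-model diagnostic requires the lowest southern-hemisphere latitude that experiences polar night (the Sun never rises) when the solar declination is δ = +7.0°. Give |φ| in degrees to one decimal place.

|φ| = 83.0°

Polar night requires cos H₀ = −tan φ tan δ ≥ 1, i.e. tan φ tan δ ≤ −1.
The boundary is |tan φ| · |tan δ| = 1, so |φ| = 90° − |δ| = 90° − 7.0° = 83.0° in the southern hemisphere.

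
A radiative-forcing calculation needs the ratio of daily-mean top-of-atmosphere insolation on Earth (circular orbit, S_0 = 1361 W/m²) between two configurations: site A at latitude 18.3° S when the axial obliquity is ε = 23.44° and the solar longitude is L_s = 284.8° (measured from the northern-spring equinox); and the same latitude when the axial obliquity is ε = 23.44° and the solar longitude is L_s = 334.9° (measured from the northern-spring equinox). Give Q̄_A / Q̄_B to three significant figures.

Q̄_A / Q̄_B ≈ 1.05

— Configuration A (ϕ=-18.3°):
Solar declination: sin δ = sin ε · sin L_s = sin 23.44° × sin 284.8° = -0.38459, so δ = -22.618°.
cos h₀ = −tan(-18.3°) tan(-22.618°) = -0.1378, h₀ = 1.7090 rad.
Bracket: h₀ sin ϕ sin δ + cos ϕ cos δ sin h₀ = 1.7090×-0.31399×-0.38459 + 0.94943×0.92309×0.99046 = 0.206374 + 0.868048 = 1.074422.
Q̄ = (S_0/π) × [bracket] = (1361/π) × 1.074422 = 465.46 W/m².
— Configuration B (ϕ=-18.3°):
Solar declination: sin δ = sin ε · sin L_s = sin 23.44° × sin 334.9° = -0.16874, so δ = -9.715°.
cos h₀ = −tan(-18.3°) tan(-9.715°) = -0.0566, h₀ = 1.6274 rad.
Bracket: h₀ sin ϕ sin δ + cos ϕ cos δ sin h₀ = 1.6274×-0.31399×-0.16874 + 0.94943×0.98566×0.99840 = 0.086224 + 0.934318 = 1.020542.
Q̄ = (S_0/π) × [bracket] = (1361/π) × 1.020542 = 442.12 W/m².
Ratio Q̄_A / Q̄_B = 465.46 / 442.12 = 1.053.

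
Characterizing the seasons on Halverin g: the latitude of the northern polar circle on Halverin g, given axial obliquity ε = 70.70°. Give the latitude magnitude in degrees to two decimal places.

The polar circle is the lowest latitude that experiences at least one full rotation of continuous daylight at the northern-summer solstice; it lies at |φ| = 90° − ε = 90° − 70.70° = 19.30°.

19.30°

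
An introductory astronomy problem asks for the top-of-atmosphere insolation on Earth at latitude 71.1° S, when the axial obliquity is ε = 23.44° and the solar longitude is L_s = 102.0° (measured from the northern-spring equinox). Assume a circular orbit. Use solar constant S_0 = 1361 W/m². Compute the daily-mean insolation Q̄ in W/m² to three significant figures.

Q̄ ≈ 0.00 W/m²

Solar declination: sin δ = sin ε · sin L_s = sin 23.44° × sin 102.0° = 0.38910, so δ = +22.898°.
cos h₀ = −tan(-71.1°) tan(+22.898°) = 1.2337 ≥ 1 ⇒ polar night, h₀ = 0 and Q̄ = 0.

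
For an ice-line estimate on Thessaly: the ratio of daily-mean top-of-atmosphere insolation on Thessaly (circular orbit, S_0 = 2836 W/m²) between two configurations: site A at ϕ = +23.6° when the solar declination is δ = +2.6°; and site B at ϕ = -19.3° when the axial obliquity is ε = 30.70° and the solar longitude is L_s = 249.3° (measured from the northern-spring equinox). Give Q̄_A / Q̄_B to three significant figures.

Q̄_A / Q̄_B ≈ 0.864

— Configuration A (ϕ=+23.6°):
cos h₀ = −tan(+23.6°) tan(+2.600°) = -0.0198, h₀ = 1.5906 rad.
Bracket: h₀ sin ϕ sin δ + cos ϕ cos δ sin h₀ = 1.5906×0.40035×0.04536 + 0.91636×0.99897×0.99980 = 0.028885 + 0.915233 = 0.944118.
Q̄ = (S_0/π) × [bracket] = (2836/π) × 0.944118 = 852.28 W/m².
— Configuration B (ϕ=-19.3°):
Solar declination: sin δ = sin ε · sin L_s = sin 30.70° × sin 249.3° = -0.47758, so δ = -28.528°.
cos h₀ = −tan(-19.3°) tan(-28.528°) = -0.1904, h₀ = 1.7623 rad.
Bracket: h₀ sin ϕ sin δ + cos ϕ cos δ sin h₀ = 1.7623×-0.33051×-0.47758 + 0.94380×0.87859×0.98171 = 0.278170 + 0.814047 = 1.092217.
Q̄ = (S_0/π) × [bracket] = (2836/π) × 1.092217 = 985.97 W/m².
Ratio Q̄_A / Q̄_B = 852.28 / 985.97 = 0.8644.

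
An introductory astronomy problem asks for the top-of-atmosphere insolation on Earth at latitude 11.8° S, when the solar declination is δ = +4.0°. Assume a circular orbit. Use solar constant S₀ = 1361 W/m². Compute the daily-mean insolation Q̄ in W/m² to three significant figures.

cos H₀ = −tan(-11.8°) tan(+4.000°) = 0.0146, H₀ = 1.5562 rad.
Bracket: H₀ sin φ sin δ + cos φ cos δ sin H₀ = 1.5562×-0.20450×0.06976 + 0.97887×0.99756×0.99989 = -0.022201 + 0.976374 = 0.954173.
Q̄ = (S₀/π) × [bracket] = (1361/π) × 0.954173 = 413.4 W/m².

Q̄ ≈ 413 W/m²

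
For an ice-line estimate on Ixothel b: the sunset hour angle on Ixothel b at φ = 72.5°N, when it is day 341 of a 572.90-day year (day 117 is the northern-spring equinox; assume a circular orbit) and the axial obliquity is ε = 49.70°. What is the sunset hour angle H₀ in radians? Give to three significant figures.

Solar longitude: λ_s = 360° × (341 − 117)/572.90 = 140.758°.
sin δ = sin 49.70° × sin 140.758° = 0.48247, so δ = +28.847°.
Sunrise equation: cos H₀ = −tan φ · tan δ = -1.7470 ≤ −1, so the host star never sets (polar day) and H₀ = π.

H₀ = 3.14 rad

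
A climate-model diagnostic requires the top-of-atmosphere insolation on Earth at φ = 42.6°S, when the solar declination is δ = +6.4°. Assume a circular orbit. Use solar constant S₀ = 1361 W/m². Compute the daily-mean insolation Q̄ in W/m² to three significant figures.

cos H₀ = −tan(-42.6°) tan(+6.400°) = 0.1031, H₀ = 1.4675 rad.
Bracket: H₀ sin φ sin δ + cos φ cos δ sin H₀ = 1.4675×-0.67688×0.11147 + 0.73610×0.99377×0.99467 = -0.110726 + 0.727615 = 0.616889.
Q̄ = (S₀/π) × [bracket] = (1361/π) × 0.616889 = 267.2 W/m².

Q̄ ≈ 267 W/m²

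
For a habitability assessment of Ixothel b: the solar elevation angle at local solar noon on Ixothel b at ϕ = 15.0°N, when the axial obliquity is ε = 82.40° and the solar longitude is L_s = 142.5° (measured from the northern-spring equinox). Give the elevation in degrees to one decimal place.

67.9°

Solar declination: sin δ = sin ε · sin L_s = sin 82.40° × sin 142.5° = 0.60341, so δ = +37.115°.
At local noon the hour angle is zero, so the zenith angle equals |ϕ − δ| = |+15.0° − (+37.115°)| = 22.115°.
Elevation = 90° − 22.115° = 67.9°.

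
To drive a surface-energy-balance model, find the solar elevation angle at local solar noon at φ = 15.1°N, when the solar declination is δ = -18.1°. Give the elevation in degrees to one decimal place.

56.8°

At local noon the hour angle is zero, so the zenith angle equals |φ − δ| = |+15.1° − (-18.100°)| = 33.200°.
Elevation = 90° − 33.200° = 56.8°.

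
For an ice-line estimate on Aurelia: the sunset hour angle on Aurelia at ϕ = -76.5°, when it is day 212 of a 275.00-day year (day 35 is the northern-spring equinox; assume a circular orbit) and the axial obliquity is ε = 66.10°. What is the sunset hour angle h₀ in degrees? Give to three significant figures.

Solar longitude: L_s = 360° × (212 − 35)/275.00 = 231.709°.
sin δ = sin 66.10° × sin 231.709° = -0.71757, so δ = -45.855°.
Sunrise equation: cos h₀ = −tan ϕ · tan δ = -4.2914 ≤ −1, so the host star never sets (polar day) and h₀ = π.

h₀ = 180°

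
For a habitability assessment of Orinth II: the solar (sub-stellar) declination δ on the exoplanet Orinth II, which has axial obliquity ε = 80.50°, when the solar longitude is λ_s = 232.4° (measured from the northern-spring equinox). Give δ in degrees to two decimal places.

δ = -51.39°

sin δ = sin ε · sin λ_s = sin 80.50° × sin 232.4° = -0.781424.
δ = arcsin(-0.781424) = -51.39°.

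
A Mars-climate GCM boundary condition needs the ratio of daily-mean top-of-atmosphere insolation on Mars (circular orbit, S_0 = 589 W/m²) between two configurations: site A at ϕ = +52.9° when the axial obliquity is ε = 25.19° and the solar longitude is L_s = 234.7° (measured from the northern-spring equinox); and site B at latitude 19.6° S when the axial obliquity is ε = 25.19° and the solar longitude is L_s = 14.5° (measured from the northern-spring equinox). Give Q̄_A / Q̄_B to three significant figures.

Q̄_A / Q̄_B ≈ 0.227

— Configuration A (ϕ=+52.9°):
Solar declination: sin δ = sin ε · sin L_s = sin 25.19° × sin 234.7° = -0.34737, so δ = -20.326°.
cos h₀ = −tan(+52.9°) tan(-20.326°) = 0.4898, h₀ = 1.0589 rad.
Bracket: h₀ sin ϕ sin δ + cos ϕ cos δ sin h₀ = 1.0589×0.79758×-0.34737 + 0.60321×0.93773×0.87184 = -0.293374 + 0.493155 = 0.199781.
Q̄ = (S_0/π) × [bracket] = (589/π) × 0.199781 = 37.456 W/m².
— Configuration B (ϕ=-19.6°):
Solar declination: sin δ = sin ε · sin L_s = sin 25.19° × sin 14.5° = 0.10657, so δ = +6.117°.
cos h₀ = −tan(-19.6°) tan(+6.117°) = 0.0382, h₀ = 1.5326 rad.
Bracket: h₀ sin ϕ sin δ + cos ϕ cos δ sin h₀ = 1.5326×-0.33545×0.10657 + 0.94206×0.99431×0.99927 = -0.054789 + 0.936016 = 0.881227.
Q̄ = (S_0/π) × [bracket] = (589/π) × 0.881227 = 165.22 W/m².
Ratio Q̄_A / Q̄_B = 37.456 / 165.22 = 0.2267.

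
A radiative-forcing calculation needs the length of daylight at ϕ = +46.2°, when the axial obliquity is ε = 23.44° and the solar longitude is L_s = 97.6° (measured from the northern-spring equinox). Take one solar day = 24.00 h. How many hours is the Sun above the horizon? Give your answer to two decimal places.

15.54 h

Solar declination: sin δ = sin ε · sin L_s = sin 23.44° × sin 97.6° = 0.39429, so δ = +23.222°.
cos h₀ = −tan ϕ · tan δ = −tan(+46.2°) × tan(+23.222°) = -0.4474, so h₀ = 2.0347 rad = 116.58°.
Daylight = 2h₀/(2π) × 24.00 h = (2.0347/π) × 24.00 = 15.54 h.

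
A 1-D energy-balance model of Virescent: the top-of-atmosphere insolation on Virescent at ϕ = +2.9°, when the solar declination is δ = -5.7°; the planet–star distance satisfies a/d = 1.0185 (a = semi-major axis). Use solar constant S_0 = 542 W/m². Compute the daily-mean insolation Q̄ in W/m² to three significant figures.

cos h₀ = −tan(+2.9°) tan(-5.700°) = 0.0051, h₀ = 1.5657 rad.
Bracket: h₀ sin ϕ sin δ + cos ϕ cos δ sin h₀ = 1.5657×0.05059×-0.09932 + 0.99872×0.99506×0.99999 = -0.007867 + 0.993776 = 0.985909.
Inverse-square distance factor (a/d)² = 1.0185² = 1.037342.
Q̄ = (S_0/π) × 1.037342 × [bracket] = (542/π) × 1.037342 × 0.985909 = 176.4 W/m².

Q̄ ≈ 176 W/m²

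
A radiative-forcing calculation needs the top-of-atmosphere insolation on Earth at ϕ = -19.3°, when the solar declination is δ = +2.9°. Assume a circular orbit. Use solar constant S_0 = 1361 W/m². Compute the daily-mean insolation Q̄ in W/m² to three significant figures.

Q̄ ≈ 397 W/m²

cos h₀ = −tan(-19.3°) tan(+2.900°) = 0.0177, h₀ = 1.5531 rad.
Bracket: h₀ sin ϕ sin δ + cos ϕ cos δ sin h₀ = 1.5531×-0.33051×0.05059 + 0.94380×0.99872×0.99984 = -0.025969 + 0.942441 = 0.916472.
Q̄ = (S_0/π) × [bracket] = (1361/π) × 0.916472 = 397.0 W/m².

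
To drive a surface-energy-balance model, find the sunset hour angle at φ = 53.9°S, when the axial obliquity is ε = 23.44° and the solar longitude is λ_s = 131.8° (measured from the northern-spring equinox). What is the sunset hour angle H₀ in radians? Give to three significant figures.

H₀ = 1.13 rad

Solar declination: sin δ = sin ε · sin λ_s = sin 23.44° × sin 131.8° = 0.29654, so δ = +17.250°.
cos H₀ = −tan φ · tan δ = −tan(-53.9°) × tan(+17.250°) = 0.4258, so H₀ = 1.1309 rad = 64.80°.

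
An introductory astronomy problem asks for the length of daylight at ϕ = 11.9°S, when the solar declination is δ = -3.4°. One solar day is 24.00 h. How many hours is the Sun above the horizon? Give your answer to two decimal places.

cos h₀ = −tan ϕ · tan δ = −tan(-11.9°) × tan(-3.400°) = -0.0125, so h₀ = 1.5833 rad = 90.72°.
Daylight = 2h₀/(2π) × 24.00 h = (1.5833/π) × 24.00 = 12.10 h.

12.10 h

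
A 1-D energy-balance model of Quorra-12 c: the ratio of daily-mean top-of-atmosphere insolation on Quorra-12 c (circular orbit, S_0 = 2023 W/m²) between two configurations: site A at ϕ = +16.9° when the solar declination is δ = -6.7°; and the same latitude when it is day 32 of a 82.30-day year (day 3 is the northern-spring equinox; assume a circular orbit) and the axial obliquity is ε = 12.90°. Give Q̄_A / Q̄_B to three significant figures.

Q̄_A / Q̄_B ≈ 0.876

— Configuration A (ϕ=+16.9°):
cos h₀ = −tan(+16.9°) tan(-6.700°) = 0.0357, h₀ = 1.5351 rad.
Bracket: h₀ sin ϕ sin δ + cos ϕ cos δ sin h₀ = 1.5351×0.29070×-0.11667 + 0.95681×0.99317×0.99936 = -0.052064 + 0.949667 = 0.897603.
Q̄ = (S_0/π) × [bracket] = (2023/π) × 0.897603 = 578.00 W/m².
— Configuration B (ϕ=+16.9°):
Solar longitude: L_s = 360° × (32 − 3)/82.30 = 126.853°.
sin δ = sin 12.90° × sin 126.853° = 0.17864, so δ = +10.291°.
cos h₀ = −tan(+16.9°) tan(+10.291°) = -0.0552, h₀ = 1.6260 rad.
Bracket: h₀ sin ϕ sin δ + cos ϕ cos δ sin h₀ = 1.6260×0.29070×0.17864 + 0.95681×0.98391×0.99848 = 0.084439 + 0.939984 = 1.024423.
Q̄ = (S_0/π) × [bracket] = (2023/π) × 1.024423 = 659.67 W/m².
Ratio Q̄_A / Q̄_B = 578.00 / 659.67 = 0.8762.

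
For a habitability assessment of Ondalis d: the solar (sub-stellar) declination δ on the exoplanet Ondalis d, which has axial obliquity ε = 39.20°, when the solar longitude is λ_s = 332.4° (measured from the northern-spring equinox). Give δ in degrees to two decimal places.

sin δ = sin ε · sin λ_s = sin 39.20° × sin 332.4° = -0.292817.
δ = arcsin(-0.292817) = -17.03°.

δ = -17.03°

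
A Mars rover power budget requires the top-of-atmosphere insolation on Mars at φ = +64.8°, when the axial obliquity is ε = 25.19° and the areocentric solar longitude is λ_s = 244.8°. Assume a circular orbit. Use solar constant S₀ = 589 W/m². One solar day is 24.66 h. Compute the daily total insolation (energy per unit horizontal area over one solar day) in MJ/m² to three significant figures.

0.236 MJ/m²

sin δ = sin 25.19° × sin 244.8° = -0.38511, so δ = -22.651°.
cos H₀ = −tan(+64.8°) tan(-22.651°) = 0.8868, H₀ = 0.4804 rad.
Bracket: H₀ sin φ sin δ + cos φ cos δ sin H₀ = 0.4804×0.90483×-0.38511 + 0.42578×0.92287×0.46214 = -0.167400 + 0.181593 = 0.014193.
Q̄ = (S₀/π) × [bracket] = (589/π) × 0.014193 = 2.6610 W/m².
Daily total = Q̄ × 24.66 h × 3600 s/h = 2.6610 × 24.66 × 3600 / 10⁶ = 0.2362 MJ/m².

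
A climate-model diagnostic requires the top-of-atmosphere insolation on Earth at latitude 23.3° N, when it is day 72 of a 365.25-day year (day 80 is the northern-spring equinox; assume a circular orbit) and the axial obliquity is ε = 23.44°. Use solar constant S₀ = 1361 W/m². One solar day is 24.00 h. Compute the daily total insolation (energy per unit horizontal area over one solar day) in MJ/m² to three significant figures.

33.1 MJ/m²

Solar longitude: λ_s = 360° × (72 − 80)/365.25 = -7.885°, i.e. -7.885° + 360° = 352.115°.
sin δ = sin 23.44° × sin 352.115° = -0.05457, so δ = -3.128°.
cos H₀ = −tan(+23.3°) tan(-3.128°) = 0.0235, H₀ = 1.5473 rad.
Bracket: H₀ sin φ sin δ + cos φ cos δ sin H₀ = 1.5473×0.39555×-0.05457 + 0.91845×0.99851×0.99972 = -0.033399 + 0.916825 = 0.883426.
Q̄ = (S₀/π) × [bracket] = (1361/π) × 0.883426 = 382.72 W/m².
Daily total = Q̄ × 24.00 h × 3600 s/h = 382.72 × 24.00 × 3600 / 10⁶ = 33.07 MJ/m².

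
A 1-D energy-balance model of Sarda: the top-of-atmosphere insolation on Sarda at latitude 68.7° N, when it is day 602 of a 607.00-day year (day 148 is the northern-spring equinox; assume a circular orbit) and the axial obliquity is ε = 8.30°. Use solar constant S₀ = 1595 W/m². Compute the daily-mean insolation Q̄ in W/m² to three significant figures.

Solar longitude: λ_s = 360° × (602 − 148)/607.00 = 269.259°.
sin δ = sin 8.30° × sin 269.259° = -0.14434, so δ = -8.299°.
cos H₀ = −tan(+68.7°) tan(-8.299°) = 0.3741, H₀ = 1.1873 rad.
Bracket: H₀ sin φ sin δ + cos φ cos δ sin H₀ = 1.1873×0.93169×-0.14434 + 0.36325×0.98953×0.92737 = -0.159668 + 0.333340 = 0.173672.
Q̄ = (S₀/π) × [bracket] = (1595/π) × 0.173672 = 88.17 W/m².

Q̄ ≈ 88.2 W/m²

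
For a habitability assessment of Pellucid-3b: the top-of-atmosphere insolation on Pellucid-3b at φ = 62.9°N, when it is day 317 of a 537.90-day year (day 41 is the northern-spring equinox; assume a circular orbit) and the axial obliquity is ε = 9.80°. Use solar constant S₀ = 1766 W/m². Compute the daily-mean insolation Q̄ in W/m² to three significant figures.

Q̄ ≈ 245 W/m²

Solar longitude: λ_s = 360° × (317 − 41)/537.90 = 184.718°.
sin δ = sin 9.80° × sin 184.718° = -0.01400, so δ = -0.802°.
cos H₀ = −tan(+62.9°) tan(-0.802°) = 0.0274, H₀ = 1.5434 rad.
Bracket: H₀ sin φ sin δ + cos φ cos δ sin H₀ = 1.5434×0.89021×-0.01400 + 0.45554×0.99990×0.99963 = -0.019235 + 0.455326 = 0.436091.
Q̄ = (S₀/π) × [bracket] = (1766/π) × 0.436091 = 245.1 W/m².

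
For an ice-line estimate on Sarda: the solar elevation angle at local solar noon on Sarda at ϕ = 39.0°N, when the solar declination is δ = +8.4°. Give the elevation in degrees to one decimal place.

59.4°

At local noon the hour angle is zero, so the zenith angle equals |ϕ − δ| = |+39.0° − (+8.400°)| = 30.600°.
Elevation = 90° − 30.600° = 59.4°.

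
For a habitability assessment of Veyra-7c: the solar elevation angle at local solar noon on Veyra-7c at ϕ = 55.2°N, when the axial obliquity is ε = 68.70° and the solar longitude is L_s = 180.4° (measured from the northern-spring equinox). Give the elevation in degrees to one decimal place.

34.4°

Solar declination: sin δ = sin ε · sin L_s = sin 68.70° × sin 180.4° = -0.00650, so δ = -0.373°.
At local noon the hour angle is zero, so the zenith angle equals |ϕ − δ| = |+55.2° − (-0.373°)| = 55.573°.
Elevation = 90° − 55.573° = 34.4°.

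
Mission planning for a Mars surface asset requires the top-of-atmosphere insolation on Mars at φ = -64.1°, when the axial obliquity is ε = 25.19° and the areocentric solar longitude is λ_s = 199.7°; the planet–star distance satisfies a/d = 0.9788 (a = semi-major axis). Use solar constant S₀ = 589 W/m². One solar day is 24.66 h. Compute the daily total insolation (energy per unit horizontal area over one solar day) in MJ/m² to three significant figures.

sin δ = sin 25.19° × sin 199.7° = -0.14347, so δ = -8.249°.
cos H₀ = −tan(-64.1°) tan(-8.249°) = -0.2986, H₀ = 1.8740 rad.
Bracket: H₀ sin φ sin δ + cos φ cos δ sin H₀ = 1.8740×-0.89956×-0.14347 + 0.43680×0.98965×0.95439 = 0.241858 + 0.412563 = 0.654421.
Inverse-square distance factor (a/d)² = 0.9788² = 0.958049.
Q̄ = (S₀/π) × 0.958049 × [bracket] = (589/π) × 0.958049 × 0.654421 = 117.55 W/m².
Daily total = Q̄ × 24.66 h × 3600 s/h = 117.55 × 24.66 × 3600 / 10⁶ = 10.44 MJ/m².

10.4 MJ/m²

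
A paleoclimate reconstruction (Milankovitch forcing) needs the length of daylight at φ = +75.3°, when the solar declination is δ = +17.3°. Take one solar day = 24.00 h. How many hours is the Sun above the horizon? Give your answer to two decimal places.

Sunrise equation: cos H₀ = −tan φ · tan δ = -1.1872 ≤ −1, so the Sun never sets (polar day) and H₀ = π.
Daylight = 2H₀/(2π) × 24.00 h = (3.1416/π) × 24.00 = 24.00 h.

24.00 h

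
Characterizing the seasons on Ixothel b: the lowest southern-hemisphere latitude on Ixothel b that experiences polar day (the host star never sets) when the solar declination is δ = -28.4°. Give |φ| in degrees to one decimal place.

Polar day requires cos H₀ = −tan φ tan δ ≤ −1, i.e. tan φ tan δ ≥ 1.
The boundary is |tan φ| · |tan δ| = 1, so |φ| = 90° − |δ| = 90° − 28.4° = 61.6° in the southern hemisphere.

|φ| = 61.6°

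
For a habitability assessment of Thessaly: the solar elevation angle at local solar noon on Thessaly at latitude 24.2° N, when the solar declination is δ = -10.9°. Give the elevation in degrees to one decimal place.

At local noon the hour angle is zero, so the zenith angle equals |φ − δ| = |+24.2° − (-10.900°)| = 35.100°.
Elevation = 90° − 35.100° = 54.9°.

54.9°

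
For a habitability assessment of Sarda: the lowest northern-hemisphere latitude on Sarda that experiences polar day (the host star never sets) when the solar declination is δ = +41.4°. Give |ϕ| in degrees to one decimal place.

|ϕ| = 48.6°

Polar day requires cos h₀ = −tan ϕ tan δ ≤ −1, i.e. tan ϕ tan δ ≥ 1.
The boundary is |tan ϕ| · |tan δ| = 1, so |ϕ| = 90° − |δ| = 90° − 41.4° = 48.6° in the northern hemisphere.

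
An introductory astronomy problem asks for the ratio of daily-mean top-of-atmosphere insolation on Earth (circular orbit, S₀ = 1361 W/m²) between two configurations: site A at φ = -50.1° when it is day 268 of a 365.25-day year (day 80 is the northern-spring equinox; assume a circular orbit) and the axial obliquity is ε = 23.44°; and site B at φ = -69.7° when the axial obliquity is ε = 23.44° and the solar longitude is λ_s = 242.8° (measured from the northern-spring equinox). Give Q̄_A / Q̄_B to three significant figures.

Q̄_A / Q̄_B ≈ 0.658

— Configuration A (φ=-50.1°):
Solar longitude: λ_s = 360° × (268 − 80)/365.25 = 185.298°.
sin δ = sin 23.44° × sin 185.298° = -0.03673, so δ = -2.105°.
cos H₀ = −tan(-50.1°) tan(-2.105°) = -0.0440, H₀ = 1.6148 rad.
Bracket: H₀ sin φ sin δ + cos φ cos δ sin H₀ = 1.6148×-0.76717×-0.03673 + 0.64145×0.99933×0.99903 = 0.045502 + 0.640398 = 0.685900.
Q̄ = (S₀/π) × [bracket] = (1361/π) × 0.685900 = 297.15 W/m².
— Configuration B (φ=-69.7°):
Solar declination: sin δ = sin ε · sin λ_s = sin 23.44° × sin 242.8° = -0.35380, so δ = -20.720°.
cos H₀ = −tan(-69.7°) tan(-20.720°) = -1.0226 ≤ −1 ⇒ polar day, H₀ = π.
Bracket: H₀ sin φ sin δ + cos φ cos δ sin H₀ = 3.1416×-0.93789×-0.35380 + 0.34694×0.93532×0.00000 = 1.042463 + 0.000000 = 1.042463.
Q̄ = (S₀/π) × [bracket] = (1361/π) × 1.042463 = 451.62 W/m².
Ratio Q̄_A / Q̄_B = 297.15 / 451.62 = 0.6580.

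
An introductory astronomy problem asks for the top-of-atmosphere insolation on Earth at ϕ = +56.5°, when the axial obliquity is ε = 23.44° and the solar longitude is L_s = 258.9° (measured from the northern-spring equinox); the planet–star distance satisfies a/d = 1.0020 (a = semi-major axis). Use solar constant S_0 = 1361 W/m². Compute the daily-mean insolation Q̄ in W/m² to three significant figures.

Solar declination: sin δ = sin ε · sin L_s = sin 23.44° × sin 258.9° = -0.39035, so δ = -22.976°.
cos h₀ = −tan(+56.5°) tan(-22.976°) = 0.6406, h₀ = 0.8756 rad.
Bracket: h₀ sin ϕ sin δ + cos ϕ cos δ sin h₀ = 0.8756×0.83389×-0.39035 + 0.55194×0.92067×0.76790 = -0.285016 + 0.390212 = 0.105196.
Inverse-square distance factor (a/d)² = 1.0020² = 1.004004.
Q̄ = (S_0/π) × 1.004004 × [bracket] = (1361/π) × 1.004004 × 0.105196 = 45.76 W/m².

Q̄ ≈ 45.8 W/m²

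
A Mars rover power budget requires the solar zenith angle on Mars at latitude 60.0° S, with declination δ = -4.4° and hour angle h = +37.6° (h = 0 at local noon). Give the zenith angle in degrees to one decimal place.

θ_z = 62.5°

cos θ_z = sin φ sin δ + cos φ cos δ cos h = 0.066441 + 0.394977 = 0.461418.
θ_z = arccos(0.461418) = 62.5°.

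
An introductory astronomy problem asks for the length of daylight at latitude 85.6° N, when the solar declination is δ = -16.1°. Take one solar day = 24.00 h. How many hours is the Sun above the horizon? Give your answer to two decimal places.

cos h₀ = −tan ϕ · tan δ = 3.7511 ≥ 1, so the Sun never rises (polar night) and h₀ = 0.
Daylight = 2h₀/(2π) × 24.00 h = (0.0000/π) × 24.00 = 0.00 h.

0.00 h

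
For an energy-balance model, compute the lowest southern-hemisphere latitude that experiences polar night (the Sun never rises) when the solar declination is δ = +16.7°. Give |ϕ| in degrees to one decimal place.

|ϕ| = 73.3°

Polar night requires cos h₀ = −tan ϕ tan δ ≥ 1, i.e. tan ϕ tan δ ≤ −1.
The boundary is |tan ϕ| · |tan δ| = 1, so |ϕ| = 90° − |δ| = 90° − 16.7° = 73.3° in the southern hemisphere.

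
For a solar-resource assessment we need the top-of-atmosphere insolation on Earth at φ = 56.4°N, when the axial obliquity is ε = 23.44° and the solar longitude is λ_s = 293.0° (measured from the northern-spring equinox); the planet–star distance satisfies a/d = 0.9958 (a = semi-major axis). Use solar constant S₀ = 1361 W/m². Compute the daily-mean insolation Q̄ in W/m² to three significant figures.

Solar declination: sin δ = sin ε · sin λ_s = sin 23.44° × sin 293.0° = -0.36617, so δ = -21.479°.
cos H₀ = −tan(+56.4°) tan(-21.479°) = 0.5923, H₀ = 0.9369 rad.
Bracket: H₀ sin φ sin δ + cos φ cos δ sin H₀ = 0.9369×0.83292×-0.36617 + 0.55339×0.93055×0.80575 = -0.285745 + 0.414927 = 0.129182.
Inverse-square distance factor (a/d)² = 0.9958² = 0.991618.
Q̄ = (S₀/π) × 0.991618 × [bracket] = (1361/π) × 0.991618 × 0.129182 = 55.50 W/m².

Q̄ ≈ 55.5 W/m²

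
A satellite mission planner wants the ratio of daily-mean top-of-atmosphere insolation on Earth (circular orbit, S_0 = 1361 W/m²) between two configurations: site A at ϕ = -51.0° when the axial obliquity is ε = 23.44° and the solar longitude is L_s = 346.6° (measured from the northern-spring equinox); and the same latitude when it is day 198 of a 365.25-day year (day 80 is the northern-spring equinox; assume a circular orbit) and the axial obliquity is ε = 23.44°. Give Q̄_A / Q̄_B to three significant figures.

— Configuration A (ϕ=-51.0°):
Solar declination: sin δ = sin ε · sin L_s = sin 23.44° × sin 346.6° = -0.09219, so δ = -5.289°.
cos h₀ = −tan(-51.0°) tan(-5.289°) = -0.1143, h₀ = 1.6854 rad.
Bracket: h₀ sin ϕ sin δ + cos ϕ cos δ sin h₀ = 1.6854×-0.77715×-0.09219 + 0.62932×0.99574×0.99344 = 0.120751 + 0.622528 = 0.743279.
Q̄ = (S_0/π) × [bracket] = (1361/π) × 0.743279 = 322.00 W/m².
— Configuration B (ϕ=-51.0°):
Solar longitude: L_s = 360° × (198 − 80)/365.25 = 116.304°.
sin δ = sin 23.44° × sin 116.304° = 0.35660, so δ = +20.892°.
cos h₀ = −tan(-51.0°) tan(+20.892°) = 0.4714, h₀ = 1.0800 rad.
Bracket: h₀ sin ϕ sin δ + cos ϕ cos δ sin h₀ = 1.0800×-0.77715×0.35660 + 0.62932×0.93426×0.88194 = -0.299302 + 0.518535 = 0.219233.
Q̄ = (S_0/π) × [bracket] = (1361/π) × 0.219233 = 94.976 W/m².
Ratio Q̄_A / Q̄_B = 322.00 / 94.976 = 3.390.

Q̄_A / Q̄_B ≈ 3.39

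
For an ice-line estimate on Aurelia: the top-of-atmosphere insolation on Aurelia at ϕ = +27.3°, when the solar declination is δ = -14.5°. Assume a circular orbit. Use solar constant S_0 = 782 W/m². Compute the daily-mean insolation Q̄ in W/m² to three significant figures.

Q̄ ≈ 171 W/m²

cos h₀ = −tan(+27.3°) tan(-14.500°) = 0.1335, h₀ = 1.4369 rad.
Bracket: h₀ sin ϕ sin δ + cos ϕ cos δ sin h₀ = 1.4369×0.45865×-0.25038 + 0.88862×0.96815×0.99105 = -0.165009 + 0.852618 = 0.687609.
Q̄ = (S_0/π) × [bracket] = (782/π) × 0.687609 = 171.2 W/m².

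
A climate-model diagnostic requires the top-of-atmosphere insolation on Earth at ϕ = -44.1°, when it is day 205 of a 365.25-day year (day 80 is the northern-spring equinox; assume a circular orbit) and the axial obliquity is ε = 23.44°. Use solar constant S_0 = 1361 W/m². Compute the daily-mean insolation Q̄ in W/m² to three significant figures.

Solar longitude: L_s = 360° × (205 − 80)/365.25 = 123.203°.
sin δ = sin 23.44° × sin 123.203° = 0.33284, so δ = +19.441°.
cos h₀ = −tan(-44.1°) tan(+19.441°) = 0.3420, h₀ = 1.2217 rad.
Bracket: h₀ sin ϕ sin δ + cos ϕ cos δ sin h₀ = 1.2217×-0.69591×0.33284 + 0.71813×0.94298×0.93968 = -0.282978 + 0.636335 = 0.353357.
Q̄ = (S_0/π) × [bracket] = (1361/π) × 0.353357 = 153.1 W/m².

Q̄ ≈ 153 W/m²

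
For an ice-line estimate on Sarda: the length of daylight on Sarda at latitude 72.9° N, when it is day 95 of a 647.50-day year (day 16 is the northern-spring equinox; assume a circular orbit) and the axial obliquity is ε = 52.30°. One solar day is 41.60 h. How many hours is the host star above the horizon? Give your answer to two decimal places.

41.60 h

Solar longitude: λ_s = 360° × (95 − 16)/647.50 = 43.923°.
sin δ = sin 52.30° × sin 43.923° = 0.54886, so δ = +33.289°.
Sunrise equation: cos H₀ = −tan φ · tan δ = -2.1343 ≤ −1, so the host star never sets (polar day) and H₀ = π.
Daylight = 2H₀/(2π) × 41.60 h = (3.1416/π) × 41.60 = 41.60 h.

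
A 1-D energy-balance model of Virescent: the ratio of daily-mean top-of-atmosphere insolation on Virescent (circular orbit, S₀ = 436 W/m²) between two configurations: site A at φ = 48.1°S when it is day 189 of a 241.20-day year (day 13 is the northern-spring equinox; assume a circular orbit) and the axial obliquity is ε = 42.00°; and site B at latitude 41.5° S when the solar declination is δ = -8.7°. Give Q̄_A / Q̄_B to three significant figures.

— Configuration A (φ=-48.1°):
Solar longitude: λ_s = 360° × (189 − 13)/241.20 = 262.687°.
sin δ = sin 42.00° × sin 262.687° = -0.66369, so δ = -41.582°.
cos H₀ = −tan(-48.1°) tan(-41.582°) = -0.9889, H₀ = 2.9923 rad.
Bracket: H₀ sin φ sin δ + cos φ cos δ sin H₀ = 2.9923×-0.74431×-0.66369 + 0.66783×0.74801×0.14873 = 1.478170 + 0.074297 = 1.552467.
Q̄ = (S₀/π) × [bracket] = (436/π) × 1.552467 = 215.46 W/m².
— Configuration B (φ=-41.5°):
cos H₀ = −tan(-41.5°) tan(-8.700°) = -0.1354, H₀ = 1.7066 rad.
Bracket: H₀ sin φ sin δ + cos φ cos δ sin H₀ = 1.7066×-0.66262×-0.15126 + 0.74896×0.98849×0.99079 = 0.171049 + 0.733521 = 0.904570.
Q̄ = (S₀/π) × [bracket] = (436/π) × 0.904570 = 125.54 W/m².
Ratio Q̄_A / Q̄_B = 215.46 / 125.54 = 1.716.

Q̄_A / Q̄_B ≈ 1.72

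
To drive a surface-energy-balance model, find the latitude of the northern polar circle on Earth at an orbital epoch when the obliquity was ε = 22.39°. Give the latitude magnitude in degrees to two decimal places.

The polar circle is the lowest latitude that experiences at least one full rotation of continuous daylight at the northern-summer solstice; it lies at |φ| = 90° − ε = 90° − 22.39° = 67.61°.

67.61°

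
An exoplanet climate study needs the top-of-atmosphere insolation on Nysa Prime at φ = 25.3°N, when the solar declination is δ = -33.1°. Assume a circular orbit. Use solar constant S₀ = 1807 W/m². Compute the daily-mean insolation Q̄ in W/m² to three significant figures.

cos H₀ = −tan(+25.3°) tan(-33.100°) = 0.3081, H₀ = 1.2576 rad.
Bracket: H₀ sin φ sin δ + cos φ cos δ sin H₀ = 1.2576×0.42736×-0.54610 + 0.90408×0.83772×0.95134 = -0.293500 + 0.720512 = 0.427012.
Q̄ = (S₀/π) × [bracket] = (1807/π) × 0.427012 = 245.6 W/m².

Q̄ ≈ 246 W/m²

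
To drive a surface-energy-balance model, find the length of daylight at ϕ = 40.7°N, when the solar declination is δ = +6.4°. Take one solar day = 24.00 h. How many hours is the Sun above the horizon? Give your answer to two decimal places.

12.74 h

cos h₀ = −tan ϕ · tan δ = −tan(+40.7°) × tan(+6.400°) = -0.0965, so h₀ = 1.6674 rad = 95.54°.
Daylight = 2h₀/(2π) × 24.00 h = (1.6674/π) × 24.00 = 12.74 h.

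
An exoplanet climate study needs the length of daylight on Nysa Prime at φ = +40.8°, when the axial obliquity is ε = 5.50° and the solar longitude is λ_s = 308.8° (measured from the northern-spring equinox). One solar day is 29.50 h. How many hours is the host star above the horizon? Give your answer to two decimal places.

Solar declination: sin δ = sin ε · sin λ_s = sin 5.50° × sin 308.8° = -0.07470, so δ = -4.284°.
cos H₀ = −tan φ · tan δ = −tan(+40.8°) × tan(-4.284°) = 0.0647, so H₀ = 1.5061 rad = 86.29°.
Daylight = 2H₀/(2π) × 29.50 h = (1.5061/π) × 29.50 = 14.14 h.

14.14 h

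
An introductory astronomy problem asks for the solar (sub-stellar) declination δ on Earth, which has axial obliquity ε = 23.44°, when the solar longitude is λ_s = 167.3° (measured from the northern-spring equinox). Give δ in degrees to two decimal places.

δ = +5.02°

sin δ = sin ε · sin λ_s = sin 23.44° × sin 167.3° = 0.087452.
δ = arcsin(0.087452) = +5.02°.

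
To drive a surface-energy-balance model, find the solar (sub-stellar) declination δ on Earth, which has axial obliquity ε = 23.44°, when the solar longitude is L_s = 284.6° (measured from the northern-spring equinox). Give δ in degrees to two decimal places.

δ = -22.64°

sin δ = sin ε · sin L_s = sin 23.44° × sin 284.6° = -0.384944.
δ = arcsin(-0.384944) = -22.64°.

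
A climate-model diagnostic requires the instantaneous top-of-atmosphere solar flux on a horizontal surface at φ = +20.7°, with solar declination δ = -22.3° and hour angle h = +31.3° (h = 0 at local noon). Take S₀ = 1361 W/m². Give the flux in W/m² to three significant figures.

824 W/m²

cos θ_z = sin φ sin δ + cos φ cos δ cos h = -0.134128 + 0.739519 = 0.605391.
Flux = S₀ · cos θ_z = 1361 × 0.605391 = 823.9 W/m².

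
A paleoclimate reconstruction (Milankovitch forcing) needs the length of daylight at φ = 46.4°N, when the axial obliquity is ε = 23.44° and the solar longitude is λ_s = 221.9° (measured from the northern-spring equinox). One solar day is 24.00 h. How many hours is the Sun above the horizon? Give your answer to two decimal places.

Solar declination: sin δ = sin ε · sin λ_s = sin 23.44° × sin 221.9° = -0.26566, so δ = -15.406°.
cos H₀ = −tan φ · tan δ = −tan(+46.4°) × tan(-15.406°) = 0.2894, so H₀ = 1.2772 rad = 73.18°.
Daylight = 2H₀/(2π) × 24.00 h = (1.2772/π) × 24.00 = 9.76 h.

9.76 h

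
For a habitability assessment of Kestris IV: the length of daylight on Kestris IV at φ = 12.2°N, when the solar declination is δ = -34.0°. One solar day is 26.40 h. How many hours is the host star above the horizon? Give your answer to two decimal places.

cos H₀ = −tan φ · tan δ = −tan(+12.2°) × tan(-34.000°) = 0.1458, so H₀ = 1.4244 rad = 81.61°.
Daylight = 2H₀/(2π) × 26.40 h = (1.4244/π) × 26.40 = 11.97 h.

11.97 h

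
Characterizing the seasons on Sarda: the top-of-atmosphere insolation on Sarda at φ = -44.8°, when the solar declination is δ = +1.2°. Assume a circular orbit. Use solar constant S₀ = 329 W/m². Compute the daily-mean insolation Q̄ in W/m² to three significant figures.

Q̄ ≈ 71.9 W/m²

cos H₀ = −tan(-44.8°) tan(+1.200°) = 0.0208, H₀ = 1.5500 rad.
Bracket: H₀ sin φ sin δ + cos φ cos δ sin H₀ = 1.5500×-0.70463×0.02094 + 0.70957×0.99978×0.99978 = -0.022870 + 0.709258 = 0.686388.
Q̄ = (S₀/π) × [bracket] = (329/π) × 0.686388 = 71.88 W/m².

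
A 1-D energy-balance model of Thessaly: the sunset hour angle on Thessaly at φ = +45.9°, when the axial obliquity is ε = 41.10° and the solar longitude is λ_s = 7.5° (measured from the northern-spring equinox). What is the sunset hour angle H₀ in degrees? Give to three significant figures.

Solar declination: sin δ = sin ε · sin λ_s = sin 41.10° × sin 7.5° = 0.08580, so δ = +4.922°.
cos H₀ = −tan φ · tan δ = −tan(+45.9°) × tan(+4.922°) = -0.0889, so H₀ = 1.6598 rad = 95.10°.

H₀ = 95.1°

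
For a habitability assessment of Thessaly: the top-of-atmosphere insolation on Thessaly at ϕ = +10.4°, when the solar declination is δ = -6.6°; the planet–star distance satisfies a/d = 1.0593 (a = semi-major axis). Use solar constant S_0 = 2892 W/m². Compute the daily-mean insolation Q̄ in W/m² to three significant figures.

Q̄ ≈ 976 W/m²

cos h₀ = −tan(+10.4°) tan(-6.600°) = 0.0212, h₀ = 1.5496 rad.
Bracket: h₀ sin ϕ sin δ + cos ϕ cos δ sin h₀ = 1.5496×0.18052×-0.11494 + 0.98357×0.99337×0.99977 = -0.032153 + 0.976824 = 0.944671.
Inverse-square distance factor (a/d)² = 1.0593² = 1.122116.
Q̄ = (S_0/π) × 1.122116 × [bracket] = (2892/π) × 1.122116 × 0.944671 = 975.8 W/m².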